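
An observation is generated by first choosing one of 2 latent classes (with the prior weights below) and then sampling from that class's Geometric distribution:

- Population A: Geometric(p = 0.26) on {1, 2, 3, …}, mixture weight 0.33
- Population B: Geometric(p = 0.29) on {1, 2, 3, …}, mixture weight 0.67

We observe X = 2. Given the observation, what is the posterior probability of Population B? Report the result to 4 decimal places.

Posterior ∝ prior × likelihood, so P(k | x) ∝ π_k f_k(x); normalise over all components.
Geometric probabilities:
  f_A = 0.26·(1−0.26)^1 = 0.26·0.74 = 0.1924
  f_B = 0.29·(1−0.29)^1 = 0.29·0.71 = 0.2059
Weight by the priors:
  π_A·f_A = 0.33 × 0.1924 = 0.063492
  π_B·f_B = 0.67 × 0.2059 = 0.137953
Normaliser: 0.063492 + 0.137953 = 0.201445
P(Population B | the observation) ≈ 0.6848

0.6848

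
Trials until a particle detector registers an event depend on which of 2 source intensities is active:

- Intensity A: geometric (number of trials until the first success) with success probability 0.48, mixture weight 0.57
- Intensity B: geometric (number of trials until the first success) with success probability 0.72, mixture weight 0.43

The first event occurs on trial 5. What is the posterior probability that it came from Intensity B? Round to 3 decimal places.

0.087

P(component k | x) = P(Z=k)·f_k(x) / marginal(x), where marginal(x) = Σ_j P(Z=j)·f_j(x).
Component likelihoods at x = 5:
  f_A = 0.0350958
  f_B = 0.00442552
Weight by the priors:
  P(Z=A)·f_A = 0.57 × 0.0350958 = 0.0200046
  P(Z=B)·f_B = 0.43 × 0.00442552 = 0.00190297
Evidence: 0.0200046 + 0.00190297 = 0.0219076
P(Intensity B | x) = 0.00190297 / 0.0219076 ≈ 0.087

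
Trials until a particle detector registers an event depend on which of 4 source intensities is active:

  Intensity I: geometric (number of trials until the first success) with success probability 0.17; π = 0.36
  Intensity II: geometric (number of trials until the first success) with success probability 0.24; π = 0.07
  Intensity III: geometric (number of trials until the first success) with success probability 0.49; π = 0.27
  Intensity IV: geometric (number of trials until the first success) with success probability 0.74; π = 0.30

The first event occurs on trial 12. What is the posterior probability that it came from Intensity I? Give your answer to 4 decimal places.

0.8974

Posterior ∝ prior × likelihood, so P(k | x) ∝ π_k f_k(x); normalise over all components.
Component likelihoods at x = 12:
  L_I = 0.0218931
  L_II = 0.0117263
  L_III = 0.000297487
  L_IV = 2.71605e-07
Weight by the priors:
  π_I·L_I = 0.36 × 0.0218931 = 0.00788153
  π_II·L_II = 0.07 × 0.0117263 = 0.000820841
  π_III·L_III = 0.27 × 0.000297487 = 8.03215e-05
  π_IV·L_IV = 0.30 × 2.71605e-07 = 8.14816e-08
Normaliser: 0.00788153 + 0.000820841 + 8.03215e-05 + 8.14816e-08 = 0.00878277
P(Intensity I | the observation) = 0.00788153 / 0.00878277 ≈ 0.8974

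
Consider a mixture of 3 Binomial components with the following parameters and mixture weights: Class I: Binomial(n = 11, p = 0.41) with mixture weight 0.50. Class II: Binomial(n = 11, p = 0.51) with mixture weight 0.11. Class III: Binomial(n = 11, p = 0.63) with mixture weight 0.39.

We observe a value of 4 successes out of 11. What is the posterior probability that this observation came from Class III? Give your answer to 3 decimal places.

0.127

Posterior ∝ prior × likelihood, so P(k | x) ∝ π_k f_k(x); normalise over all components.
Evaluate each component's likelihood at the observed value:
  f_I = C(11,4)·0.41^4·0.59^7 = 330·0.0282576·0.0248865 = 0.232067
  f_II = C(11,4)·0.51^4·0.49^7 = 330·0.067652·0.00678223 = 0.151414
  f_III = C(11,4)·0.63^4·0.37^7 = 330·0.15753·0.000949319 = 0.0493501
Prior × likelihood for each component:
  π_I·f_I = 0.50 × 0.232067 = 0.116034
  π_II·f_II = 0.11 × 0.151414 = 0.0166556
  π_III·f_III = 0.39 × 0.0493501 = 0.0192465
Evidence: 0.116034 + 0.0166556 + 0.0192465 = 0.151936
P(Class III | 4 successes out of 11) = 0.0192465 / 0.151936 ≈ 0.127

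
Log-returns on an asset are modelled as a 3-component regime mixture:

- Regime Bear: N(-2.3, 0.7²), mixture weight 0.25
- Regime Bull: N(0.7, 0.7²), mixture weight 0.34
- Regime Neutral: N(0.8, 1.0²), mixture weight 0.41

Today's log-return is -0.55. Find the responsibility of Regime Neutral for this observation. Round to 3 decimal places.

The responsibility of component k is P(Z=k) f_k(x) divided by Σ_j P(Z=j) f_j(x).
Evaluate each component's likelihood at the observed value:
  L_Bear = (1/(0.7·√(2π)))·exp(−(-0.55−-2.3)²/(2·0.7²)) = 0.569918·exp(-3.12500) = 0.0250404
  L_Bull = (1/(0.7·√(2π)))·exp(−(-0.55−0.7)²/(2·0.7²)) = 0.569918·exp(-1.59439) = 0.115712
  L_Neutral = (1/(1.0·√(2π)))·exp(−(-0.55−0.8)²/(2·1.0²)) = 0.398942·exp(-0.91125) = 0.160383
Prior × likelihood for each component:
  P(Z=Bear)·L_Bear = 0.25 × 0.0250404 = 0.00626011
  P(Z=Bull)·L_Bull = 0.34 × 0.115712 = 0.0393421
  P(Z=Neutral)·L_Neutral = 0.41 × 0.160383 = 0.0657572
Normaliser: 0.00626011 + 0.0393421 + 0.0657572 = 0.111359
So the posterior for Regime Neutral is 0.0657572 / 0.111359 ≈ 0.590.

0.590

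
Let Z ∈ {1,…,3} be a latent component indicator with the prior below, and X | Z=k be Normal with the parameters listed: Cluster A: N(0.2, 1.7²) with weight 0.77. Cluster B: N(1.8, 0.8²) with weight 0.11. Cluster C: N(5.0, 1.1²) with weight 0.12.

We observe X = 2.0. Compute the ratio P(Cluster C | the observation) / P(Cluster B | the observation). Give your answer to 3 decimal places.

Posterior odds = (P(Z=i) f_i(x)) / (P(Z=j) f_j(x)); the normalising sum cancels.
Normal densities:
  L_A = (1/(1.7·√(2π)))·exp(−(2.0−0.2)²/(2·1.7²)) = 0.234672·exp(-0.56055) = 0.133973
  L_B = (1/(0.8·√(2π)))·exp(−(2.0−1.8)²/(2·0.8²)) = 0.498678·exp(-0.03125) = 0.483335
  L_C = (1/(1.1·√(2π)))·exp(−(2.0−5.0)²/(2·1.1²)) = 0.362675·exp(-3.71901) = 0.00879777
Posterior odds = (P(Z=C)·L_C) / (P(Z=B)·L_B) = (0.12·0.00879777) / (0.11·0.483335) = 0.00105573 / 0.0531669 ≈ 0.020

0.020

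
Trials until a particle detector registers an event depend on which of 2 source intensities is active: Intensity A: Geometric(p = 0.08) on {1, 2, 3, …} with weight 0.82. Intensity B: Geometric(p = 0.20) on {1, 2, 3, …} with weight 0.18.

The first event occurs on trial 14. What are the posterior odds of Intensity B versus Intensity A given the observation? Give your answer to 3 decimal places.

Only the two components matter; the odds are (π_i f_i(x)) / (π_j f_j(x)).
Evaluate each component's likelihood at the observed value:
  p_A = 0.0270602
  p_B = 0.0109951
Posterior odds = (π_B·p_B) / (π_A·p_A) = (0.18·0.0109951) / (0.82·0.0270602) = 0.00197912 / 0.0221894 ≈ 0.089

0.089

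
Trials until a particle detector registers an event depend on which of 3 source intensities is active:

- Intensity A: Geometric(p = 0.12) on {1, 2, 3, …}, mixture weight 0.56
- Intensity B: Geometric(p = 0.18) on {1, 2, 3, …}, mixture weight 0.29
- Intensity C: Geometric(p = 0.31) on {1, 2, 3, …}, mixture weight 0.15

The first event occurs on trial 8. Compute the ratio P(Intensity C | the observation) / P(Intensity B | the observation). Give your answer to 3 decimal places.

0.266

Only the two components matter; the odds are (P(Z=i) f_i(x)) / (P(Z=j) f_j(x)).
Geometric probabilities:
  L_A = 0.12·(1−0.12)^7 = 0.12·0.408676 = 0.0490411
  L_B = 0.18·(1−0.18)^7 = 0.18·0.249285 = 0.0448714
  L_C = 0.31·(1−0.31)^7 = 0.31·0.0744635 = 0.0230837
0.00346255 / 0.0130127 ≈ 0.266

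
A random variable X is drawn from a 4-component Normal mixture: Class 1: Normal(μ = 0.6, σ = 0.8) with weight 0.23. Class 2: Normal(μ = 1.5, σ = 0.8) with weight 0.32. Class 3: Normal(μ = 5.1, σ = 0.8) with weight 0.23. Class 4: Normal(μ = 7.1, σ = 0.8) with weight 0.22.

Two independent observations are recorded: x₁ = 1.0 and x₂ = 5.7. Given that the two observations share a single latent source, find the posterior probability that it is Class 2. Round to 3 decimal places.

0.442

By Bayes' theorem, P(k | x) = π_k f_k(x) / Σ_j π_j f_j(x).
Since both observations come from the same component, the likelihood for component k is f_k(x₁)·f_k(x₂).
  f_1 = [0.440082] × [7.4614e-10] = 3.28363e-10
  f_2 = [0.410201] × [5.16059e-07] = 2.11688e-07
  f_3 = [9.86988e-07] × [0.376422] = 3.71524e-07
  f_4 = [1.18234e-13] × [0.107847] = 1.27512e-14
Weight by the priors:
  π_1·f_1 = 0.23 × 3.28363e-10 = 7.55234e-11
  π_2·f_2 = 0.32 × 2.11688e-07 = 6.77402e-08
  π_3·f_3 = 0.23 × 3.71524e-07 = 8.54505e-08
  π_4·f_4 = 0.22 × 1.27512e-14 = 2.80526e-15
Normaliser: 7.55234e-11 + 6.77402e-08 + 8.54505e-08 + 2.80526e-15 = 1.53266e-07
Responsibility of Class 2: 6.77402e-08 / 1.53266e-07 ≈ 0.442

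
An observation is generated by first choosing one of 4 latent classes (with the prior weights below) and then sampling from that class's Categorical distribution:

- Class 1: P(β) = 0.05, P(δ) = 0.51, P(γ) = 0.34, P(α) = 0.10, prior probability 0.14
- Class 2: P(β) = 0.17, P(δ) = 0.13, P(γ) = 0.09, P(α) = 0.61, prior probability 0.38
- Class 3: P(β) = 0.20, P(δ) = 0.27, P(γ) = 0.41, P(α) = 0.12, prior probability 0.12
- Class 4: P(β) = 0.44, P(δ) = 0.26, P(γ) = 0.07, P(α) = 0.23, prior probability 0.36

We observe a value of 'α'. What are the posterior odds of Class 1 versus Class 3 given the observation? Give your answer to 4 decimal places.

The posterior odds equal the prior odds times the likelihood ratio: (P(Z=i)/P(Z=j))·(f_i(x)/f_j(x)).
Component likelihoods at x = 'α':
  p_1 = P(α | comp) = 0.10
  p_2 = P(α | comp) = 0.61
  p_3 = P(α | comp) = 0.12
  p_4 = P(α | comp) = 0.23
0.014 / 0.0144 ≈ 0.9722

0.9722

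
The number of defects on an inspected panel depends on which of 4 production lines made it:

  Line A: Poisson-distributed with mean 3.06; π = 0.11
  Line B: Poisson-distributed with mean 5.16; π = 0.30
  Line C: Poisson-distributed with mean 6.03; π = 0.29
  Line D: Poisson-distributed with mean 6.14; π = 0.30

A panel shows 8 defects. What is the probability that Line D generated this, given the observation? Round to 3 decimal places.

By Bayes' theorem, P(k | x) = π_k f_k(x) / Σ_j π_j f_j(x).
Component likelihoods at x = 8 defects:
  f_A = 0.00893943
  f_B = 0.0715678
  f_C = 0.104285
  f_D = 0.107959
Unnormalised posteriors:
  π_A·f_A = 0.11 × 0.00893943 = 0.000983337
  π_B·f_B = 0.30 × 0.0715678 = 0.0214703
  π_C·f_C = 0.29 × 0.104285 = 0.0302427
  π_D·f_D = 0.30 × 0.107959 = 0.0323877
Normaliser: 0.000983337 + 0.0214703 + 0.0302427 + 0.0323877 = 0.085084
P(Line D | data) = 0.0323877 / 0.085084 ≈ 0.381

0.381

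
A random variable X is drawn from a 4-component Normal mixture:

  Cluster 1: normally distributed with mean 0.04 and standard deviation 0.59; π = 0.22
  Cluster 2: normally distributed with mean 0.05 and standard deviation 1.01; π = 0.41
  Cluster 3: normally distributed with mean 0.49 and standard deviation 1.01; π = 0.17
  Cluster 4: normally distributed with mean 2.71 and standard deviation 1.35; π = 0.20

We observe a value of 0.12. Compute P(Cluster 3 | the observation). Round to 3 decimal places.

0.165

P(component k | x) = π_k·f_k(x) / marginal(x), where marginal(x) = Σ_j π_j·f_j(x).
Component likelihoods at x = 0.12:
  f_1 = (1/(0.59·√(2π)))·exp(−(0.12−0.04)²/(2·0.59²)) = 0.676173·exp(-0.00919) = 0.669986
  f_2 = (1/(1.01·√(2π)))·exp(−(0.12−0.05)²/(2·1.01²)) = 0.394992·exp(-0.00240) = 0.394045
  f_3 = (1/(1.01·√(2π)))·exp(−(0.12−0.49)²/(2·1.01²)) = 0.394992·exp(-0.06710) = 0.369358
  f_4 = (1/(1.35·√(2π)))·exp(−(0.12−2.71)²/(2·1.35²)) = 0.295513·exp(-1.84036) = 0.0469158
Weight by the priors:
  π_1·f_1 = 0.22 × 0.669986 = 0.147397
  π_2·f_2 = 0.41 × 0.394045 = 0.161558
  π_3·f_3 = 0.17 × 0.369358 = 0.0627908
  π_4·f_4 = 0.20 × 0.0469158 = 0.00938317
Sum: 0.147397 + 0.161558 + 0.0627908 + 0.00938317 = 0.381129
P(Cluster 3 | data) ≈ 0.165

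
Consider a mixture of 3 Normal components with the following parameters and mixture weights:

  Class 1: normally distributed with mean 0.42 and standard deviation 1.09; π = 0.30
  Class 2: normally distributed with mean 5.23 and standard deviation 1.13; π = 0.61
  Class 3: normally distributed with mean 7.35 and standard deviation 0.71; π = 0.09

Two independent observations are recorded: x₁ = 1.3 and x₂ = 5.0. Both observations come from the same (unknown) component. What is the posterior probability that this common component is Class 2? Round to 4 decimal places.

P(component k | x) = π_k·f_k(x) / marginal(x), where marginal(x) = Σ_j π_j·f_j(x).
Since both observations come from the same component, the likelihood for component k is f_k(x₁)·f_k(x₂).
  L_1 = [(1/(1.09·√(2π)))·exp(−(1.3−0.42)²/(2·1.09²)) = 0.366002·exp(-0.32590) = 0.264209] × [5.3661e-05] = 1.41777e-05
  L_2 = [(1/(1.13·√(2π)))·exp(−(1.3−5.23)²/(2·1.13²)) = 0.353046·exp(-6.04781) = 0.000834258] × [0.345808] = 0.000288494
  L_3 = [(1/(0.71·√(2π)))·exp(−(1.3−7.35)²/(2·0.71²)) = 0.561891·exp(-36.30480) = 9.60898e-17] × [0.00234837] = 2.25655e-19
Prior × likelihood for each component:
  π_1·L_1 = 0.30 × 1.41777e-05 = 4.25332e-06
  π_2·L_2 = 0.61 × 0.000288494 = 0.000175981
  π_3·L_3 = 0.09 × 2.25655e-19 = 2.03089e-20
Evidence: 4.25332e-06 + 0.000175981 + 2.03089e-20 = 0.000180234
Responsibility of Class 2: 0.000175981 / 0.000180234 ≈ 0.9764

0.9764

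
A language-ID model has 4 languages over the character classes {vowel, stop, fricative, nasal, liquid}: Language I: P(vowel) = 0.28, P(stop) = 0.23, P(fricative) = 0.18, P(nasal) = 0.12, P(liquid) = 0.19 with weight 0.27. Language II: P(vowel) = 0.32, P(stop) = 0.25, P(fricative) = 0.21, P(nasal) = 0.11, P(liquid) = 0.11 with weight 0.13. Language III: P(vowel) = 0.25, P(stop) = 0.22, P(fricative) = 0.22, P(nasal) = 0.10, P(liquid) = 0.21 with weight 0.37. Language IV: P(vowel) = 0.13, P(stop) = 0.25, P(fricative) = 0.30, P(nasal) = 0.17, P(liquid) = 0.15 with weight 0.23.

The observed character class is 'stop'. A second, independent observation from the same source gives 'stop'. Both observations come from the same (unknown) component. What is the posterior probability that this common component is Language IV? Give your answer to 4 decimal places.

0.2628

The responsibility of component k is w_k f_k(x) divided by Σ_j w_j f_j(x).
Since both observations come from the same component, the likelihood for component k is f_k(x₁)·f_k(x₂).
  L_I = [0.23] × [0.23] = 0.0529
  L_II = [0.25] × [0.25] = 0.0625
  L_III = [0.22] × [0.22] = 0.0484
  L_IV = [0.25] × [0.25] = 0.0625
Weight by the priors:
  w_I·L_I = 0.27 × 0.0529 = 0.014283
  w_II·L_II = 0.13 × 0.0625 = 0.008125
  w_III·L_III = 0.37 × 0.0484 = 0.017908
  w_IV·L_IV = 0.23 × 0.0625 = 0.014375
Sum: 0.014283 + 0.008125 + 0.017908 + 0.014375 = 0.054691
P(Language IV | x₁,x₂) ≈ 0.2628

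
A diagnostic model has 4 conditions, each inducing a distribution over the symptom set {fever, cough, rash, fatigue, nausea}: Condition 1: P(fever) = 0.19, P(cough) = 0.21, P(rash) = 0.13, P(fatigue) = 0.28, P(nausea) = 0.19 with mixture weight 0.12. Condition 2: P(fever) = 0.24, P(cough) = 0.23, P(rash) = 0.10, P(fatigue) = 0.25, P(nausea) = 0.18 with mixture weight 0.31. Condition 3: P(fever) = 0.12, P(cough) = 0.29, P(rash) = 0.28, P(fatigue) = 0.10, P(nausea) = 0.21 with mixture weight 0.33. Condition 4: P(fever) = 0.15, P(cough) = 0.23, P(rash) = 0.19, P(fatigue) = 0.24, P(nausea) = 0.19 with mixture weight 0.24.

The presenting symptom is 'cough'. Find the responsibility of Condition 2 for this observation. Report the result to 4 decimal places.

0.2882

Posterior ∝ prior × likelihood, so P(k | x) ∝ π_k f_k(x); normalise over all components.
Evaluate each component's likelihood at the observed value:
  p_1 = 0.21
  p_2 = 0.23
  p_3 = 0.29
  p_4 = 0.23
Prior × likelihood for each component:
  π_1·p_1 = 0.12 × 0.21 = 0.0252
  π_2·p_2 = 0.31 × 0.23 = 0.0713
  π_3·p_3 = 0.33 × 0.29 = 0.0957
  π_4·p_4 = 0.24 × 0.23 = 0.0552
Sum: 0.0252 + 0.0713 + 0.0957 + 0.0552 = 0.2474
P(Condition 2 | the observation) ≈ 0.2882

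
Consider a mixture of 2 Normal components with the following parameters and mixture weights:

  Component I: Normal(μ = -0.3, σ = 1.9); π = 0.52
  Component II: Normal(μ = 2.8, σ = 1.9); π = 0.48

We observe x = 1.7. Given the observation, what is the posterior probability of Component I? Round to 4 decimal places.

0.4240

Apply Bayes' rule: the posterior for each component is proportional to its prior times its likelihood at x.
Component likelihoods at x = 1.7:
  p_I = 0.120656
  p_II = 0.177571
Weight by the priors:
  π_I·p_I = 0.52 × 0.120656 = 0.0627413
  π_II·p_II = 0.48 × 0.177571 = 0.0852343
Evidence: 0.0627413 + 0.0852343 = 0.147976
Responsibility of Component I: 0.0627413 / 0.147976 ≈ 0.4240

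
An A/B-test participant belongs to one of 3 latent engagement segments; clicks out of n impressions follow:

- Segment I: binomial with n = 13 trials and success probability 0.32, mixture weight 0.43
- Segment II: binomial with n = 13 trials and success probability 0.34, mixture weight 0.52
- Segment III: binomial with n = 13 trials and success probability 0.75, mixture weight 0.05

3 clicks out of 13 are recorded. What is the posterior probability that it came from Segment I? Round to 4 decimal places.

0.4816

P(component k | x) = w_k·f_k(x) / marginal(x), where marginal(x) = Σ_j w_j·f_j(x).
Component likelihoods at x = 3 clicks out of 13:
  L_I = 0.198109
  L_II = 0.176296
  L_III = 0.000115067
Prior × likelihood for each component:
  w_I·L_I = 0.43 × 0.198109 = 0.085187
  w_II·L_II = 0.52 × 0.176296 = 0.0916739
  w_III·L_III = 0.05 × 0.000115067 = 5.75334e-06
Marginal: 0.085187 + 0.0916739 + 5.75334e-06 = 0.176867
So the posterior for Segment I is 0.085187 / 0.176867 ≈ 0.4816.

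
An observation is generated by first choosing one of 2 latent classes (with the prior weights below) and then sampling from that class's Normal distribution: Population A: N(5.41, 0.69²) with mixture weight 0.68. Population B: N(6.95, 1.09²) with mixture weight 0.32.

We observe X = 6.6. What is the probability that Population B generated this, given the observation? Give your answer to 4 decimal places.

P(component k | x) = π_k·f_k(x) / marginal(x), where marginal(x) = Σ_j π_j·f_j(x).
Component likelihoods at x = 6.6:
  p_A = (1/(0.69·√(2π)))·exp(−(6.6−5.41)²/(2·0.69²)) = 0.578177·exp(-1.48719) = 0.130672
  p_B = (1/(1.09·√(2π)))·exp(−(6.6−6.95)²/(2·1.09²)) = 0.366002·exp(-0.05155) = 0.347612
Unnormalised posteriors:
  π_A·p_A = 0.68 × 0.130672 = 0.0888572
  π_B·p_B = 0.32 × 0.347612 = 0.111236
Marginal: 0.0888572 + 0.111236 = 0.200093
P(Population B | x) = 0.111236 / 0.200093 ≈ 0.5559

0.5559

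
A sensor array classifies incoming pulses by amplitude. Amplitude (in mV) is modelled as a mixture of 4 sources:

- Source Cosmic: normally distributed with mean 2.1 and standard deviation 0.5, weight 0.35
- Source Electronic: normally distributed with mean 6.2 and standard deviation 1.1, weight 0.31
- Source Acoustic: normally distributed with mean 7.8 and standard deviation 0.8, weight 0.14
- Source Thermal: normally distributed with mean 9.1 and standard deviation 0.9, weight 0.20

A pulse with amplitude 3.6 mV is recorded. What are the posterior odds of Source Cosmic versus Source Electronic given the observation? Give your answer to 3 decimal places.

The posterior odds equal the prior odds times the likelihood ratio: (P(Z=i)/P(Z=j))·(f_i(x)/f_j(x)).
Component likelihoods at x = 3.6 mV:
  f_Cosmic = (1/(0.5·√(2π)))·exp(−(3.6−2.1)²/(2·0.5²)) = 0.797885·exp(-4.50000) = 0.0088637
  f_Electronic = (1/(1.1·√(2π)))·exp(−(3.6−6.2)²/(2·1.1²)) = 0.362675·exp(-2.79339) = 0.0222006
  f_Acoustic = (1/(0.8·√(2π)))·exp(−(3.6−7.8)²/(2·0.8²)) = 0.498678·exp(-13.78125) = 5.16059e-07
  f_Thermal = (1/(0.9·√(2π)))·exp(−(3.6−9.1)²/(2·0.9²)) = 0.443269·exp(-18.67284) = 3.44474e-09
Posterior odds = (P(Z=Cosmic)·f_Cosmic) / (P(Z=Electronic)·f_Electronic) = (0.35·0.0088637) / (0.31·0.0222006) = 0.00310229 / 0.00688218 ≈ 0.451

0.451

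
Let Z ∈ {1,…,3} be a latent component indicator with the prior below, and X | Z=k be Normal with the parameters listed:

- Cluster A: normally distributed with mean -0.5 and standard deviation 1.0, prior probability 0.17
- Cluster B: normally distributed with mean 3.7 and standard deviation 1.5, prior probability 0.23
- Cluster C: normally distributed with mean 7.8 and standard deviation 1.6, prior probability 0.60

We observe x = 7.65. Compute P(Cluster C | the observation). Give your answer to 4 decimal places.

0.9873

P(component k | x) = w_k·f_k(x) / marginal(x), where marginal(x) = Σ_j w_j·f_j(x).
Normal densities:
  f_A = (1/(1.0·√(2π)))·exp(−(7.65−-0.5)²/(2·1.0²)) = 0.398942·exp(-33.21125) = 1.50469e-15
  f_B = (1/(1.5·√(2π)))·exp(−(7.65−3.7)²/(2·1.5²)) = 0.265962·exp(-3.46722) = 0.00829895
  f_C = (1/(1.6·√(2π)))·exp(−(7.65−7.8)²/(2·1.6²)) = 0.249339·exp(-0.00439) = 0.248246
Multiply by the mixture weights:
  w_A·f_A = 0.17 × 1.50469e-15 = 2.55798e-16
  w_B·f_B = 0.23 × 0.00829895 = 0.00190876
  w_C·f_C = 0.60 × 0.248246 = 0.148947
Denominator: 2.55798e-16 + 0.00190876 + 0.148947 = 0.150856
P(Cluster C | the observation) = 0.148947 / 0.150856 ≈ 0.9873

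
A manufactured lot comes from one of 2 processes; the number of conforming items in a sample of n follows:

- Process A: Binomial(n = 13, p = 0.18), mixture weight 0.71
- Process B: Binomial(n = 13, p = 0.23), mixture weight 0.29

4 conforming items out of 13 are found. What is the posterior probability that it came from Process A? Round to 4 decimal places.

The responsibility of component k is π_k f_k(x) divided by Σ_j π_j f_j(x).
Binomial probabilities:
  f_A = 0.125812
  f_B = 0.190386
Unnormalised posteriors:
  π_A·f_A = 0.71 × 0.125812 = 0.0893262
  π_B·f_B = 0.29 × 0.190386 = 0.0552118
Evidence: 0.0893262 + 0.0552118 = 0.144538
So the posterior for Process A is 0.0893262 / 0.144538 ≈ 0.6180.

0.6180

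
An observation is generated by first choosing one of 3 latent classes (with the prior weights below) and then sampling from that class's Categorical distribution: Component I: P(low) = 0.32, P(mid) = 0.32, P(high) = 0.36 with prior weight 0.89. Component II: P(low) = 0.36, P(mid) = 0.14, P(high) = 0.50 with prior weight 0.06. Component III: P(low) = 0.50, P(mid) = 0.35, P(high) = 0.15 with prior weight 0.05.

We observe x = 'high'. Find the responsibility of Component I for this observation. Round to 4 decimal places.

0.8952

Apply Bayes' rule: the posterior for each component is proportional to its prior times its likelihood at x.
Categorical probabilities:
  f_I = 0.36
  f_II = 0.5
  f_III = 0.15
Weight by the priors:
  P(Z=I)·f_I = 0.89 × 0.36 = 0.3204
  P(Z=II)·f_II = 0.06 × 0.5 = 0.03
  P(Z=III)·f_III = 0.05 × 0.15 = 0.0075
Denominator: 0.3204 + 0.03 + 0.0075 = 0.3579
P(Component I | 'high') = 0.3204 / 0.3579 ≈ 0.8952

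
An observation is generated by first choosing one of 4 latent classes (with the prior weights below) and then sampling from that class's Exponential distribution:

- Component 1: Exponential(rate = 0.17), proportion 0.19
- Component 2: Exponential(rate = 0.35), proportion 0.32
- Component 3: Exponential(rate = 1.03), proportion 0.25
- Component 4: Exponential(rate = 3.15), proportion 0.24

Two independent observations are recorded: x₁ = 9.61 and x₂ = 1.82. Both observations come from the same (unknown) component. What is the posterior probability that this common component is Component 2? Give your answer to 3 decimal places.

0.476

By Bayes' theorem, P(k | x) = π_k f_k(x) / Σ_j π_j f_j(x).
Since both observations come from the same component, the likelihood for component k is f_k(x₁)·f_k(x₂).
  p_1 = [0.033185] × [0.124761] = 0.00414019
  p_2 = [0.0121149] × [0.185107] = 0.00224254
  p_3 = [5.17679e-05] × [0.158019] = 8.18029e-06
  p_4 = [2.2468e-13] × [0.0101977] = 2.29121e-15
Unnormalised posteriors:
  π_1·p_1 = 0.19 × 0.00414019 = 0.000786636
  π_2·p_2 = 0.32 × 0.00224254 = 0.000717614
  π_3·p_3 = 0.25 × 8.18029e-06 = 2.04507e-06
  π_4·p_4 = 0.24 × 2.29121e-15 = 5.49891e-16
Sum: 0.000786636 + 0.000717614 + 2.04507e-06 + 5.49891e-16 = 0.0015063
P(Component 2 | x₁, x₂) = 0.000717614 / 0.0015063 ≈ 0.476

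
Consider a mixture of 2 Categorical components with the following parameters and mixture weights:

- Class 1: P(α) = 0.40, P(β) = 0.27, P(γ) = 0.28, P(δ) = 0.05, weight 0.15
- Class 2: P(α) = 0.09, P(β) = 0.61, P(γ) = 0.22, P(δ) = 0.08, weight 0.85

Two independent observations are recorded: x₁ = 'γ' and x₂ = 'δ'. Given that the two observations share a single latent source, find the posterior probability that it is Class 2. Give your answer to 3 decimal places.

Apply Bayes' rule: the posterior for each component is proportional to its prior times its likelihood at x.
Since both observations come from the same component, the likelihood for component k is f_k(x₁)·f_k(x₂).
  p_1 = [P(γ | comp) = 0.28] × [0.05] = 0.014
  p_2 = [P(γ | comp) = 0.22] × [0.08] = 0.0176
Prior × likelihood for each component:
  w_1·p_1 = 0.15 × 0.014 = 0.0021
  w_2·p_2 = 0.85 × 0.0176 = 0.01496
Sum: 0.0021 + 0.01496 = 0.01706
P(Class 2 | x₁,x₂) = 0.01496 / 0.01706 ≈ 0.877

0.877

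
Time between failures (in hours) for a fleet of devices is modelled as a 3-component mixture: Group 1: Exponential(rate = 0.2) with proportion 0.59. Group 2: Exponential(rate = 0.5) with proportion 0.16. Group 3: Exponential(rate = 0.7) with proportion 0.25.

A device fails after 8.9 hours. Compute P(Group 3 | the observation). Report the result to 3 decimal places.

0.016

P(component k | x) = π_k·f_k(x) / marginal(x), where marginal(x) = Σ_j π_j·f_j(x).
Component likelihoods at x = 8.9 hours:
  p_1 = 0.0337276
  p_2 = 0.00583928
  p_3 = 0.00137862
Multiply by the mixture weights:
  π_1·p_1 = 0.59 × 0.0337276 = 0.0198993
  π_2·p_2 = 0.16 × 0.00583928 = 0.000934285
  π_3·p_3 = 0.25 × 0.00137862 = 0.000344654
Sum: 0.0198993 + 0.000934285 + 0.000344654 = 0.0211782
P(Group 3 | the observation) ≈ 0.016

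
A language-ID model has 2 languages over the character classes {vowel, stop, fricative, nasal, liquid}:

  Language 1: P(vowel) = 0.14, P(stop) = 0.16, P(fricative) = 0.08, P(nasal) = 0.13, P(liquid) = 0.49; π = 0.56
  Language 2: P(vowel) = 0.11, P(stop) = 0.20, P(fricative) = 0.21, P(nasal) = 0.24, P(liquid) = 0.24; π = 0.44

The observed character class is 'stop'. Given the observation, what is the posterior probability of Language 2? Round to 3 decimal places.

0.495

P(component k | x) = w_k·f_k(x) / marginal(x), where marginal(x) = Σ_j w_j·f_j(x).
Component likelihoods at x = 'stop':
  f_1 = P(stop | comp) = 0.16
  f_2 = P(stop | comp) = 0.20
Multiply by the mixture weights:
  w_1·f_1 = 0.56 × 0.16 = 0.0896
  w_2·f_2 = 0.44 × 0.2 = 0.088
Denominator: 0.0896 + 0.088 = 0.1776
Responsibility of Language 2: 0.088 / 0.1776 ≈ 0.495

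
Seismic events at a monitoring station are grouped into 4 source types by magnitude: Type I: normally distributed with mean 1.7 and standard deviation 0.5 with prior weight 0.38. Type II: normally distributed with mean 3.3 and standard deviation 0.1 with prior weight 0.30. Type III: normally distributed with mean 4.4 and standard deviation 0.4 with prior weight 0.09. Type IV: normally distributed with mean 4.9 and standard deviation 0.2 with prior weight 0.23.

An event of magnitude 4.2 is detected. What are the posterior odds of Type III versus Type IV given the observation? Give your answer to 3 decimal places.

Only the two components matter; the odds are (P(Z=i) f_i(x)) / (P(Z=j) f_j(x)).
Component likelihoods at x = 4.2:
  f_I = 2.97344e-06
  f_II = 1.02798e-17
  f_III = 0.880163
  f_IV = 0.00436341
0.0792147 / 0.00100359 ≈ 78.932

78.932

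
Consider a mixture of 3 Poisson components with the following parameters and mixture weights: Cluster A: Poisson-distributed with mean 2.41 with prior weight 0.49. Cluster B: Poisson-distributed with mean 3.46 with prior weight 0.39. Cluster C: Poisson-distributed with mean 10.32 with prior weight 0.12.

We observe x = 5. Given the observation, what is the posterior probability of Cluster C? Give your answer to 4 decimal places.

By Bayes' theorem, P(k | x) = π_k f_k(x) / Σ_j π_j f_j(x).
Evaluate each component's likelihood at the observed value:
  p_A = 0.0608491
  p_B = 0.129879
  p_C = 0.0321587
Weight by the priors:
  π_A·p_A = 0.49 × 0.0608491 = 0.0298161
  π_B·p_B = 0.39 × 0.129879 = 0.050653
  π_C·p_C = 0.12 × 0.0321587 = 0.00385904
Denominator: 0.0298161 + 0.050653 + 0.00385904 = 0.0843281
P(Cluster C | the observation) = 0.00385904 / 0.0843281 ≈ 0.0458

0.0458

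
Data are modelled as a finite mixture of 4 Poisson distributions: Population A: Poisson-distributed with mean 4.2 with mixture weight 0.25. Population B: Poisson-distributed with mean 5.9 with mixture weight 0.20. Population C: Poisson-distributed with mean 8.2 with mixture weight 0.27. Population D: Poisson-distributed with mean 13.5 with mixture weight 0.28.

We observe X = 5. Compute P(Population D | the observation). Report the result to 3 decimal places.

0.015

By Bayes' theorem, P(k | x) = P(Z=k) f_k(x) / Σ_j P(Z=j) f_j(x).
Evaluate each component's likelihood at the observed value:
  f_A = e^(−4.2)·4.2^5/5! = 0.163316
  f_B = e^(−5.9)·5.9^5/5! = 0.163208
  f_C = e^(−8.2)·8.2^5/5! = 0.0848542
  f_D = e^(−13.5)·13.5^5/5! = 0.00512286
Unnormalised posteriors:
  P(Z=A)·f_A = 0.25 × 0.163316 = 0.040829
  P(Z=B)·f_B = 0.20 × 0.163208 = 0.0326416
  P(Z=C)·f_C = 0.27 × 0.0848542 = 0.0229106
  P(Z=D)·f_D = 0.28 × 0.00512286 = 0.0014344
Denominator: 0.040829 + 0.0326416 + 0.0229106 + 0.0014344 = 0.0978156
P(Population D | x) ≈ 0.015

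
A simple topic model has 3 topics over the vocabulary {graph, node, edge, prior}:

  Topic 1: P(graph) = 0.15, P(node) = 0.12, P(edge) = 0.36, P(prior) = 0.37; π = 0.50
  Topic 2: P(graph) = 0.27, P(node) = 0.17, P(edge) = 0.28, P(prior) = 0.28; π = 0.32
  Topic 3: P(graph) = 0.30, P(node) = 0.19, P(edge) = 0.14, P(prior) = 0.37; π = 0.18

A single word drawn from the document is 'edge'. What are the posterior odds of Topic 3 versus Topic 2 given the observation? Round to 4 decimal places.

Posterior odds = (π_i f_i(x)) / (π_j f_j(x)); the normalising sum cancels.
Evaluate each component's likelihood at the observed value:
  L_1 = 0.36
  L_2 = 0.28
  L_3 = 0.14
Odds = (0.18/0.32) × (0.14/0.28) = 0.5625 × 0.5 ≈ 0.2812

0.2812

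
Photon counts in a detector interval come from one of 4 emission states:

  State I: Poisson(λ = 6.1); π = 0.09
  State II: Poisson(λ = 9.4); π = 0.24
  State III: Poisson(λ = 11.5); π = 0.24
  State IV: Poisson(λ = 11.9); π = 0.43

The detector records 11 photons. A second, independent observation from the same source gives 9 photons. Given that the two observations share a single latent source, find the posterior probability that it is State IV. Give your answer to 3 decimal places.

0.416

By Bayes' theorem, P(k | x) = π_k f_k(x) / Σ_j π_j f_j(x).
Since both observations come from the same component, the likelihood for component k is f_k(x₁)·f_k(x₂).
  f_I = [0.0244498] × [0.0722785] = 0.0017672
  f_II = [0.104926] × [0.130623] = 0.0137057
  f_III = [0.118068] × [0.0982044] = 0.0115948
  f_IV = [0.115281] × [0.0895479] = 0.0103231
Prior × likelihood for each component:
  π_I·f_I = 0.09 × 0.0017672 = 0.000159048
  π_II·f_II = 0.24 × 0.0137057 = 0.00328937
  π_III·f_III = 0.24 × 0.0115948 = 0.00278276
  π_IV·f_IV = 0.43 × 0.0103231 = 0.00443895
Evidence: 0.000159048 + 0.00328937 + 0.00278276 + 0.00443895 = 0.0106701
Responsibility of State IV: 0.00443895 / 0.0106701 ≈ 0.416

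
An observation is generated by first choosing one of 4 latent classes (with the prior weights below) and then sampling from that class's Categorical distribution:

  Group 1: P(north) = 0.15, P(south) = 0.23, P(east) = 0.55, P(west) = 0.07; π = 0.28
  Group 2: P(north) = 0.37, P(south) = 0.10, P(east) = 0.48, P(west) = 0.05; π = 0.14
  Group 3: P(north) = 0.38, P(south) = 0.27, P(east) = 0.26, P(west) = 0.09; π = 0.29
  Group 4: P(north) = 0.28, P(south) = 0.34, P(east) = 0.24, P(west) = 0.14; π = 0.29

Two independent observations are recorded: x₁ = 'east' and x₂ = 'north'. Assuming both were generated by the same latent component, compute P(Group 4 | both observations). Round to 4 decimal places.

0.2028

The responsibility of component k is P(Z=k) f_k(x) divided by Σ_j P(Z=j) f_j(x).
Since both observations come from the same component, the likelihood for component k is f_k(x₁)·f_k(x₂).
  L_1 = [P(east | comp) = 0.55] × [0.15] = 0.0825
  L_2 = [P(east | comp) = 0.48] × [0.37] = 0.1776
  L_3 = [P(east | comp) = 0.26] × [0.38] = 0.0988
  L_4 = [P(east | comp) = 0.24] × [0.28] = 0.0672
Multiply by the mixture weights:
  P(Z=1)·L_1 = 0.28 × 0.0825 = 0.0231
  P(Z=2)·L_2 = 0.14 × 0.1776 = 0.024864
  P(Z=3)·L_3 = 0.29 × 0.0988 = 0.028652
  P(Z=4)·L_4 = 0.29 × 0.0672 = 0.019488
Sum: 0.0231 + 0.024864 + 0.028652 + 0.019488 = 0.096104
Responsibility of Group 4: 0.019488 / 0.096104 ≈ 0.2028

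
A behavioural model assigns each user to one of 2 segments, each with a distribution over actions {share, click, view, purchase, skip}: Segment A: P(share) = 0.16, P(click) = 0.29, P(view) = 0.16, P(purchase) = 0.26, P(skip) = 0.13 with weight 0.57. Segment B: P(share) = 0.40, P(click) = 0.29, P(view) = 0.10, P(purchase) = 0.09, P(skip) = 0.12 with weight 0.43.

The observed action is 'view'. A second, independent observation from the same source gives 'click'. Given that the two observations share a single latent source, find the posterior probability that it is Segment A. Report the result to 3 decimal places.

By Bayes' theorem, P(k | x) = P(Z=k) f_k(x) / Σ_j P(Z=j) f_j(x).
Since both observations come from the same component, the likelihood for component k is f_k(x₁)·f_k(x₂).
  L_A = [0.16] × [0.29] = 0.0464
  L_B = [0.1] × [0.29] = 0.029
Prior × likelihood for each component:
  P(Z=A)·L_A = 0.57 × 0.0464 = 0.026448
  P(Z=B)·L_B = 0.43 × 0.029 = 0.01247
Sum: 0.026448 + 0.01247 = 0.038918
Responsibility of Segment A: 0.026448 / 0.038918 ≈ 0.680

0.680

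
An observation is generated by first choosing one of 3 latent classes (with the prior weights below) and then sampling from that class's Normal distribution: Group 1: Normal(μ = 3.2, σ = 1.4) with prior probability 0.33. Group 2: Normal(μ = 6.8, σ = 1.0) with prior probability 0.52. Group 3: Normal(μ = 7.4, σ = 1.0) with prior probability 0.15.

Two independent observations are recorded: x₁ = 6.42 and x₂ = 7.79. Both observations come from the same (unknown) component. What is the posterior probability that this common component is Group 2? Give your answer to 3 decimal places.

By Bayes' theorem, P(k | x) = π_k f_k(x) / Σ_j π_j f_j(x).
Since both observations come from the same component, the likelihood for component k is f_k(x₁)·f_k(x₂).
  L_1 = [0.0202336] × [0.00132026] = 2.67136e-05
  L_2 = [0.371154] × [0.24439] = 0.0907064
  L_3 = [0.246809] × [0.369728] = 0.0912523
Prior × likelihood for each component:
  π_1·L_1 = 0.33 × 2.67136e-05 = 8.8155e-06
  π_2·L_2 = 0.52 × 0.0907064 = 0.0471673
  π_3·L_3 = 0.15 × 0.0912523 = 0.0136878
Denominator: 8.8155e-06 + 0.0471673 + 0.0136878 = 0.060864
So the posterior for Group 2 is 0.0471673 / 0.060864 ≈ 0.775.

0.775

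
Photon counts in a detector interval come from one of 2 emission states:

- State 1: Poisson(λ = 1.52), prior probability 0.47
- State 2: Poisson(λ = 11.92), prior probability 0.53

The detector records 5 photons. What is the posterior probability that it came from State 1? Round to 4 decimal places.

P(component k | x) = P(Z=k)·f_k(x) / marginal(x), where marginal(x) = Σ_j P(Z=j)·f_j(x).
Component likelihoods at x = 5 photons:
  L_1 = 0.014788
  L_2 = 0.0133478
Multiply by the mixture weights:
  P(Z=1)·L_1 = 0.47 × 0.014788 = 0.00695035
  P(Z=2)·L_2 = 0.53 × 0.0133478 = 0.00707434
Marginal: 0.00695035 + 0.00707434 = 0.0140247
P(State 1 | the observation) ≈ 0.4956

0.4956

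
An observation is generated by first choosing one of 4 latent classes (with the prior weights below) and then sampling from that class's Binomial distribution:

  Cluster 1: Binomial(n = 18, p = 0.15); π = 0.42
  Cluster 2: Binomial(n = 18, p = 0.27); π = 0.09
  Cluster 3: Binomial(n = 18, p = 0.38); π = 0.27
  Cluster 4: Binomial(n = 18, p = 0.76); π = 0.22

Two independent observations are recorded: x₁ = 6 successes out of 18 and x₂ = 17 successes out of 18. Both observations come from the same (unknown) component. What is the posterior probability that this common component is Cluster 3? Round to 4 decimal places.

0.0323

The responsibility of component k is w_k f_k(x) divided by Σ_j w_j f_j(x).
Since both observations come from the same component, the likelihood for component k is f_k(x₁)·f_k(x₂).
  p_1 = [C(18,6)·0.15^6·0.85^12 = 18564·1.13906e-05·0.142242 = 0.0300778] × [1.50745e-13] = 4.53408e-15
  p_2 = [C(18,6)·0.27^6·0.73^12 = 18564·0.00038742·0.022902 = 0.164713] × [2.82995e-09] = 4.66131e-10
  p_3 = [C(18,6)·0.38^6·0.62^12 = 18564·0.00301094·0.00322627 = 0.180332] × [8.01651e-07] = 1.44564e-07
  p_4 = [C(18,6)·0.76^6·0.24^12 = 18564·0.1927·3.65203e-08 = 0.000130644] × [0.0406738] = 5.31377e-06
Prior × likelihood for each component:
  w_1·p_1 = 0.42 × 4.53408e-15 = 1.90431e-15
  w_2·p_2 = 0.09 × 4.66131e-10 = 4.19518e-11
  w_3·p_3 = 0.27 × 1.44564e-07 = 3.90322e-08
  w_4·p_4 = 0.22 × 5.31377e-06 = 1.16903e-06
Normaliser: 1.90431e-15 + 4.19518e-11 + 3.90322e-08 + 1.16903e-06 = 1.2081e-06
P(Cluster 3 | x₁,x₂) = 3.90322e-08 / 1.2081e-06 ≈ 0.0323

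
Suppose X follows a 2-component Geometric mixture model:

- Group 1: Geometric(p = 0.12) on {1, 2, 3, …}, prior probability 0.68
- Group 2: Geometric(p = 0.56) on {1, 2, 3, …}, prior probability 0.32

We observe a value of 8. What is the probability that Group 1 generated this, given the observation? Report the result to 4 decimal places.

0.9831

Posterior ∝ prior × likelihood, so P(k | x) ∝ π_k f_k(x); normalise over all components.
Evaluate each component's likelihood at the observed value:
  p_1 = 0.0490411
  p_2 = 0.00178796
Prior × likelihood for each component:
  π_1·p_1 = 0.68 × 0.0490411 = 0.0333479
  π_2·p_2 = 0.32 × 0.00178796 = 0.000572146
Denominator: 0.0333479 + 0.000572146 = 0.0339201
Responsibility of Group 1: 0.0333479 / 0.0339201 ≈ 0.9831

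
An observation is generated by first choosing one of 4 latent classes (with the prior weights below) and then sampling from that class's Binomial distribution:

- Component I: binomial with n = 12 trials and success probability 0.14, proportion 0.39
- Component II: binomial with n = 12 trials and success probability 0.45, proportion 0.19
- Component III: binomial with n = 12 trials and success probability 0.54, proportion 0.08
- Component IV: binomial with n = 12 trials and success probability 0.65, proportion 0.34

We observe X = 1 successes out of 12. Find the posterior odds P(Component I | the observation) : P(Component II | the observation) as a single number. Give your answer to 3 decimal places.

87.241

The posterior odds equal the prior odds times the likelihood ratio: (π_i/π_j)·(f_i(x)/f_j(x)).
Binomial probabilities:
  L_I = C(12,1)·0.14^1·0.86^11 = 12·0.14·0.190319 = 0.319737
  L_II = C(12,1)·0.45^1·0.55^11 = 12·0.45·0.00139312 = 0.00752287
  L_III = C(12,1)·0.54^1·0.46^11 = 12·0.54·0.000195135 = 0.00126448
  L_IV = C(12,1)·0.65^1·0.35^11 = 12·0.65·9.65492e-06 = 7.53083e-05
Odds = (0.39/0.19) × (0.319737/0.00752287) = 2.05263 × 42.502 ≈ 87.241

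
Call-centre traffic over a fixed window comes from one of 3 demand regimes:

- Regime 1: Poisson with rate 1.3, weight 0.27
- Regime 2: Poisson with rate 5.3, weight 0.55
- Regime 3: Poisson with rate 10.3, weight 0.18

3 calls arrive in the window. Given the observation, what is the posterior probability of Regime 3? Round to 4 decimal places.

0.0115

Posterior ∝ prior × likelihood, so P(k | x) ∝ π_k f_k(x); normalise over all components.
Component likelihoods at x = 3 calls:
  L_1 = e^(−1.3)·1.3^3/3! = 0.0997921
  L_2 = e^(−5.3)·5.3^3/3! = 0.123856
  L_3 = e^(−10.3)·10.3^3/3! = 0.0061253
Weight by the priors:
  π_1·L_1 = 0.27 × 0.0997921 = 0.0269439
  π_2·L_2 = 0.55 × 0.123856 = 0.0681206
  π_3·L_3 = 0.18 × 0.0061253 = 0.00110255
Sum: 0.0269439 + 0.0681206 + 0.00110255 = 0.096167
So the posterior for Regime 3 is 0.00110255 / 0.096167 ≈ 0.0115.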